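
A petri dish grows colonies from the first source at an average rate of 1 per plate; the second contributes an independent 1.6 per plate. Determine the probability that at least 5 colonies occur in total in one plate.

Independent Poisson processes superpose: combined rate λ = 1 + 1.6 = 2.6 per plate.
So μ = 2.6.
P(N ≥ 5) = 1 − P(N ≤ 4) ≈ 0.1226.

0.1226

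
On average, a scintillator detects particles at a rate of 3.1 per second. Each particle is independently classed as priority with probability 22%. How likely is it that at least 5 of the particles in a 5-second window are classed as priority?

0.2577

Thinning: the particles that are classed as priority themselves form a Poisson process with rate 0.22 × 3.1 = 0.682 per second.
Over the interval, μ = 0.682 × 5 = 3.41 (a 5-second window = 5 seconds).
P(N ≥ 5) = 1 − P(N ≤ 4) ≈ 0.2577.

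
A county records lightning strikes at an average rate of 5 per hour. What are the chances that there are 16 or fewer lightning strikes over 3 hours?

0.6641

Over the interval, μ = 5 × 3 = 15 (3 hours).
P(N ≤ 16) = Σ_{j=0}^{16} e^(−μ) μ^j/j! ≈ 0.6641.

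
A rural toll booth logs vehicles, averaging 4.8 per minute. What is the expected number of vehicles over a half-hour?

144

E[N] = λt = 4.8 × 30 = 144 (a half-hour = 30 minutes).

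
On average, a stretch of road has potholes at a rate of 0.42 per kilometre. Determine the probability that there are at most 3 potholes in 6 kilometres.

0.7533

Over the interval, μ = 0.42 × 6 = 2.52 (6 kilometres).
P(N ≤ 3) = Σ_{j=0}^{3} e^(−μ) μ^j/j! ≈ 0.7533.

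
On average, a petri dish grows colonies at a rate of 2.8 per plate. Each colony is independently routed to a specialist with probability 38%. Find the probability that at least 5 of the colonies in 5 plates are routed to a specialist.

0.6138

Thinning: the colonies that are routed to a specialist themselves form a Poisson process with rate 0.38 × 2.8 = 1.064 per plate.
Over the interval, μ = 1.064 × 5 = 5.32 (5 plates).
P(N ≥ 5) = 1 − P(N ≤ 4) ≈ 0.6138.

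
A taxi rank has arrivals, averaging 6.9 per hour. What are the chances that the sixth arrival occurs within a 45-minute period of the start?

Over the interval, μ = 6.9 × 0.75 = 5.175 (a 45-minute period = 0.75 hours).
The sixth arrival falls in the interval iff at least 6 events occur there: P(S_6 ≤ t) = P(N ≥ 6) = 1 − P(N ≤ 5) ≈ 0.4147.

0.4147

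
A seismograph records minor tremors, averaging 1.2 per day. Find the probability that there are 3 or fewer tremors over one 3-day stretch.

Over the interval, μ = 1.2 × 3 = 3.6 (a 3-day stretch = 3 days).
P(N ≤ 3) = Σ_{j=0}^{3} e^(−μ) μ^j/j! ≈ 0.5152.

0.5152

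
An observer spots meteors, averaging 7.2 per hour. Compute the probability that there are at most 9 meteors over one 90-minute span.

Over the interval, μ = 7.2 × 1.5 = 10.8 (a 90-minute span = 1.5 hours).
P(N ≤ 9) = Σ_{j=0}^{9} e^(−μ) μ^j/j! ≈ 0.3626.

0.3626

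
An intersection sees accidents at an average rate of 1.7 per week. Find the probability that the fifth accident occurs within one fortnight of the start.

0.2558

Over the interval, μ = 1.7 × 2 = 3.4 (a fortnight = 2 weeks).
The fifth arrival falls in the interval iff at least 5 events occur there: P(S_5 ≤ t) = P(N ≥ 5) = 1 − P(N ≤ 4) ≈ 0.2558.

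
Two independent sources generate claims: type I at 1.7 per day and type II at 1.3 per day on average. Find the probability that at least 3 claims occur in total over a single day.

Independent Poisson processes superpose: combined rate λ = 1.7 + 1.3 = 3 per day.
So μ = 3.
P(N ≥ 3) = 1 − P(N ≤ 2) ≈ 0.5768.

0.5768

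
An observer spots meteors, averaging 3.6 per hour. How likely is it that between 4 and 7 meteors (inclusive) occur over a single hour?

0.4540

With mean μ = 3.6 per hour,
P(4 ≤ N ≤ 7) = Σ_{j=4}^{7} e^(−3.6) · 3.6^j/j! ≈ 0.4540.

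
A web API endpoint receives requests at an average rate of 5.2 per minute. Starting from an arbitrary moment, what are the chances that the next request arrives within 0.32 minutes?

0.8106

Inter-arrival times are exponential with rate λ = 5.2 per minute.
P(T ≤ 0.32) = 1 − e^(−λt) = 1 − e^(−5.2 × 0.32) = 1 − e^(−1.664) ≈ 0.8106.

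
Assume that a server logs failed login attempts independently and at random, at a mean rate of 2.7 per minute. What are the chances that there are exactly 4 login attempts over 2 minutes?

Over the interval, μ = 2.7 × 2 = 5.4 (2 minutes).
P(N = 4) = e^(−μ) μ^4/4! = e^(−5.4) · 5.4^4/24 ≈ 0.1600.

0.1600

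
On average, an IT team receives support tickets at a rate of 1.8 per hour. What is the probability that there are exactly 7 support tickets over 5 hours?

Over the interval, μ = 1.8 × 5 = 9 (5 hours).
P(N = 7) = e^(−μ) μ^7/7! = e^(−9) · 9^7/5040 ≈ 0.1171.

0.1171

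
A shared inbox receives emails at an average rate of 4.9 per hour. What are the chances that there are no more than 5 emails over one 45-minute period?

Over the interval, μ = 4.9 × 0.75 = 3.675 (a 45-minute period = 0.75 hours).
P(N ≤ 5) = Σ_{j=0}^{5} e^(−μ) μ^j/j! ≈ 0.8336.

0.8336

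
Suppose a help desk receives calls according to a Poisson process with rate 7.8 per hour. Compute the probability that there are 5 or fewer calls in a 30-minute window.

Over the interval, μ = 7.8 × 0.5 = 3.9 (a 30-minute window = 0.5 hours).
P(N ≤ 5) = Σ_{j=0}^{5} e^(−μ) μ^j/j! ≈ 0.8006.

0.8006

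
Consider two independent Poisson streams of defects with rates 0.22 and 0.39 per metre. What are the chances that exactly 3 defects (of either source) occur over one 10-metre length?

0.0848

Independent Poisson processes superpose: combined rate λ = 0.22 + 0.39 = 0.61 per metre.
Over the interval, μ = 0.61 × 10 = 6.1 (a 10-metre length = 10 metres).
P(N = 3) = e^(−6.1) · 6.1^3/3! ≈ 0.0848.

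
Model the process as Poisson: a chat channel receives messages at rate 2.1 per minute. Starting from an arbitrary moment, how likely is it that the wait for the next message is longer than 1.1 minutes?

0.0993

The wait for the next event is exponential with rate λ = 2.1 per minute.
P(T > 1.1) = e^(−λt) = e^(−2.1 × 1.1) = e^(−2.31) ≈ 0.0993.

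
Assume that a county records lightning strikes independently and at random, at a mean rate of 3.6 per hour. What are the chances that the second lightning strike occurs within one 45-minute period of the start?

0.7513

Over the interval, μ = 3.6 × 0.75 = 2.7 (a 45-minute period = 0.75 hours).
The second arrival falls in the interval iff at least 2 events occur there: P(S_2 ≤ t) = P(N ≥ 2) = 1 − P(N ≤ 1) ≈ 0.7513.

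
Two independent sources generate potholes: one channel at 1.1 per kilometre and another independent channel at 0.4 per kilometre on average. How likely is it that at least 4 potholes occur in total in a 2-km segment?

0.3528

Independent Poisson processes superpose: combined rate λ = 1.1 + 0.4 = 1.5 per kilometre.
Over the interval, μ = 1.5 × 2 = 3 (a 2-km segment = 2 kilometres).
P(N ≥ 4) = 1 − P(N ≤ 3) ≈ 0.3528.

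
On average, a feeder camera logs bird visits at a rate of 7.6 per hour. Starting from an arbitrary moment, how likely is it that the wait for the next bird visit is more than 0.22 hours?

0.1879

The wait for the next event is exponential with rate λ = 7.6 per hour.
P(T > 0.22) = e^(−λt) = e^(−7.6 × 0.22) = e^(−1.672) ≈ 0.1879.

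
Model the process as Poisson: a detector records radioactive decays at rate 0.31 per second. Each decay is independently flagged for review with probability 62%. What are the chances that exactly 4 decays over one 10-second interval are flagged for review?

Thinning: the decays that are flagged for review themselves form a Poisson process with rate 0.62 × 0.31 = 0.1922 per second.
Over the interval, μ = 0.1922 × 10 = 1.922 (a 10-second interval = 10 seconds).
P(N = 4) = e^(−1.922) · 1.922^4/4! ≈ 0.0832.

0.0832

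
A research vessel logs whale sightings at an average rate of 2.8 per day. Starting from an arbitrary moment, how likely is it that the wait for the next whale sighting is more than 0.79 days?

The wait for the next event is exponential with rate λ = 2.8 per day.
P(T > 0.79) = e^(−λt) = e^(−2.8 × 0.79) = e^(−2.212) ≈ 0.1095.

0.1095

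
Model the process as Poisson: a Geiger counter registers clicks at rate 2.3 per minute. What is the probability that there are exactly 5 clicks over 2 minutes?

0.1725

Over the interval, μ = 2.3 × 2 = 4.6 (2 minutes).
P(N = 5) = e^(−μ) μ^5/5! = e^(−4.6) · 4.6^5/120 ≈ 0.1725.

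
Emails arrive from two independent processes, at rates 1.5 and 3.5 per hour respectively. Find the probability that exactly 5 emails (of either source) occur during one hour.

Independent Poisson processes superpose: combined rate λ = 1.5 + 3.5 = 5 per hour.
So μ = 5.
P(N = 5) = e^(−5) · 5^5/5! ≈ 0.1755.

0.1755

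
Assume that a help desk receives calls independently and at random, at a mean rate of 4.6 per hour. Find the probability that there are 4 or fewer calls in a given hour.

0.5132

With mean μ = 4.6 per hour,
P(N ≤ 4) = Σ_{j=0}^{4} e^(−μ) μ^j/j! ≈ 0.5132.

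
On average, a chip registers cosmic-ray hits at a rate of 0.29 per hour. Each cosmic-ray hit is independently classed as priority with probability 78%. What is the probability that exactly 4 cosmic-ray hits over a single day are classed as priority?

0.1588

Thinning: the cosmic-ray hits that are classed as priority themselves form a Poisson process with rate 0.78 × 0.29 = 0.2262 per hour.
Over the interval, μ = 0.2262 × 24 = 5.4288 (a day = 24 hours).
P(N = 4) = e^(−5.4288) · 5.4288^4/4! ≈ 0.1588.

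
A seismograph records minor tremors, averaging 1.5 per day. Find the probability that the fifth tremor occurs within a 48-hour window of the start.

Over the interval, μ = 1.5 × 2 = 3 (a 48-hour window = 2 days).
The fifth arrival falls in the interval iff at least 5 events occur there: P(S_5 ≤ t) = P(N ≥ 5) = 1 − P(N ≤ 4) ≈ 0.1847.

0.1847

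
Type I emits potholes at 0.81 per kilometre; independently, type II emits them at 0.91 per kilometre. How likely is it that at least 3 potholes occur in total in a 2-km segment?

Independent Poisson processes superpose: combined rate λ = 0.81 + 0.91 = 1.72 per kilometre.
Over the interval, μ = 1.72 × 2 = 3.44 (a 2-km segment = 2 kilometres).
P(N ≥ 3) = 1 − P(N ≤ 2) ≈ 0.6679.

0.6679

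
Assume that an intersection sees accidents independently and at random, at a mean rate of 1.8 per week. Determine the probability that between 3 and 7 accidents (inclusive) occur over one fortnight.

Over the interval, μ = 1.8 × 2 = 3.6 (a fortnight = 2 weeks).
P(3 ≤ N ≤ 7) = Σ_{j=3}^{7} e^(−3.6) · 3.6^j/j! ≈ 0.6665.

0.6665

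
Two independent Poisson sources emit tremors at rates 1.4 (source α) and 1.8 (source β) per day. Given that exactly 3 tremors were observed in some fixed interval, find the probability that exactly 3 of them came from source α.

Given the total, each event is independently from source α with probability p = λ_α/(λ_α+λ_β) = 1.4/3.2 = 0.4375.
So K ~ Binomial(3, 1.4/3.2): P(K = 3) = C(3,3) · (1.4/3.2)^3 · (1.8/3.2)^0 ≈ 0.0837.

0.0837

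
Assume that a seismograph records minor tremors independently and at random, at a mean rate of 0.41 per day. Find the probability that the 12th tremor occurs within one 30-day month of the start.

0.5722

Over the interval, μ = 0.41 × 30 = 12.3 (a 30-day month = 30 days).
The 12th arrival falls in the interval iff at least 12 events occur there: P(S_12 ≤ t) = P(N ≥ 12) = 1 − P(N ≤ 11) ≈ 0.5722.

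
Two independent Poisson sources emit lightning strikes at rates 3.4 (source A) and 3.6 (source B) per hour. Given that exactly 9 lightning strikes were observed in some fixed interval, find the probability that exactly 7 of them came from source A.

Given the total, each event is independently from source A with probability p = λ_A/(λ_A+λ_B) = 3.4/7 ≈ 0.4857.
So K ~ Binomial(9, 3.4/7): P(K = 7) = C(9,7) · (3.4/7)^7 · (3.6/7)^2 ≈ 0.0607.

0.0607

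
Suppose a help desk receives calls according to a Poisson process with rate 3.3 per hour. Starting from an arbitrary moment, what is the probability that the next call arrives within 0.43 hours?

0.7580

Inter-arrival times are exponential with rate λ = 3.3 per hour.
P(T ≤ 0.43) = 1 − e^(−λt) = 1 − e^(−3.3 × 0.43) = 1 − e^(−1.419) ≈ 0.7580.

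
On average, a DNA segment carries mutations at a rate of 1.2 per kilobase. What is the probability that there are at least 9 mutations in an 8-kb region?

Over the interval, μ = 1.2 × 8 = 9.6 (an 8-kb region = 8 kilobases).
P(N ≥ 9) = 1 − P(N ≤ 8) = 1 − Σ_{j=0}^{8} e^(−μ) μ^j/j! ≈ 0.6204.

0.6204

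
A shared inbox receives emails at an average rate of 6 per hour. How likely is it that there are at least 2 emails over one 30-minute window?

0.8009

Over the interval, μ = 6 × 0.5 = 3 (a 30-minute window = 0.5 hours).
P(N ≥ 2) = 1 − P(N ≤ 1) = 1 − Σ_{j=0}^{1} e^(−μ) μ^j/j! ≈ 0.8009.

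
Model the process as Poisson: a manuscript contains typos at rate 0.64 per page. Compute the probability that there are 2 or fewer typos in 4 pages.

0.5285

Over the interval, μ = 0.64 × 4 = 2.56 (4 pages).
P(N ≤ 2) = Σ_{j=0}^{2} e^(−μ) μ^j/j! ≈ 0.5285.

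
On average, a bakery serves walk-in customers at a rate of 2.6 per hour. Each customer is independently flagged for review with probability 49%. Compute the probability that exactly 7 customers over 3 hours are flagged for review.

0.0517

Thinning: the customers that are flagged for review themselves form a Poisson process with rate 0.49 × 2.6 = 1.274 per hour.
Over the interval, μ = 1.274 × 3 = 3.822 (3 hours).
P(N = 7) = e^(−3.822) · 3.822^7/7! ≈ 0.0517.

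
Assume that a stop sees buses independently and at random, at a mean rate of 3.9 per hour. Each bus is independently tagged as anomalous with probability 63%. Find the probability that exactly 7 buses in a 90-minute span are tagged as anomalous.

0.0460

Thinning: the buses that are tagged as anomalous themselves form a Poisson process with rate 0.63 × 3.9 = 2.457 per hour.
Over the interval, μ = 2.457 × 1.5 = 3.6855 (a 90-minute span = 1.5 hours).
P(N = 7) = e^(−3.6855) · 3.6855^7/7! ≈ 0.0460.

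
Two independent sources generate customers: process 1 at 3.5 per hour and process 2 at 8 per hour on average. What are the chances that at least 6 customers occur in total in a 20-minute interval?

0.1894

Independent Poisson processes superpose: combined rate λ = 3.5 + 8 = 11.5 per hour.
Over the interval, μ = 11.5 × 1/3 ≈ 3.83333 (a 20-minute interval = 1/3 hours).
P(N ≥ 6) = 1 − P(N ≤ 5) ≈ 0.1894.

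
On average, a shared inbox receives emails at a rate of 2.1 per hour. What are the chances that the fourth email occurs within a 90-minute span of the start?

0.3863

Over the interval, μ = 2.1 × 1.5 = 3.15 (a 90-minute span = 1.5 hours).
The fourth arrival falls in the interval iff at least 4 events occur there: P(S_4 ≤ t) = P(N ≥ 4) = 1 − P(N ≤ 3) ≈ 0.3863.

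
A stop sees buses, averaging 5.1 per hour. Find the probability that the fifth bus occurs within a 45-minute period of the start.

0.3370

Over the interval, μ = 5.1 × 0.75 = 3.825 (a 45-minute period = 0.75 hours).
The fifth arrival falls in the interval iff at least 5 events occur there: P(S_5 ≤ t) = P(N ≥ 5) = 1 − P(N ≤ 4) ≈ 0.3370.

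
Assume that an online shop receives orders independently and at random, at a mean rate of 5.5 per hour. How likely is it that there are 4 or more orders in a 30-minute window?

Over the interval, μ = 5.5 × 0.5 = 2.75 (a 30-minute window = 0.5 hours).
P(N ≥ 4) = 1 − P(N ≤ 3) = 1 − Σ_{j=0}^{3} e^(−μ) μ^j/j! ≈ 0.2970.

0.2970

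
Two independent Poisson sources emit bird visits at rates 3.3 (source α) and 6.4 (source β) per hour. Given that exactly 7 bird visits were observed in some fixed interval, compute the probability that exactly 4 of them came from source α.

Given the total, each event is independently from source α with probability p = λ_α/(λ_α+λ_β) = 3.3/9.7 ≈ 0.3402.
So K ~ Binomial(7, 3.3/9.7): P(K = 4) = C(7,4) · (3.3/9.7)^4 · (6.4/9.7)^3 ≈ 0.1347.

0.1347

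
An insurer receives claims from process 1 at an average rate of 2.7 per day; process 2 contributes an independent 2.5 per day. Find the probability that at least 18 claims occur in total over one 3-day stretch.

Independent Poisson processes superpose: combined rate λ = 2.7 + 2.5 = 5.2 per day.
Over the interval, μ = 5.2 × 3 = 15.6 (a 3-day stretch = 3 days).
P(N ≥ 18) = 1 − P(N ≤ 17) ≈ 0.3038.

0.3038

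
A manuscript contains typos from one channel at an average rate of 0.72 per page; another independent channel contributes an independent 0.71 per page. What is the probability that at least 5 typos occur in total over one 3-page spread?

0.4276

Independent Poisson processes superpose: combined rate λ = 0.72 + 0.71 = 1.43 per page.
Over the interval, μ = 1.43 × 3 = 4.29 (a 3-page spread = 3 pages).
P(N ≥ 5) = 1 − P(N ≤ 4) ≈ 0.4276.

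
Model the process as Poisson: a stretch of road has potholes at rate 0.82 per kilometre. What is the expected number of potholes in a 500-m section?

0.41

E[N] = λt = 0.82 × 0.5 = 0.41 (a 500-m section = 0.5 kilometres).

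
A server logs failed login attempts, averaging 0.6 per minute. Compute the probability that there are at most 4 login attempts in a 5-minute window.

0.8153

Over the interval, μ = 0.6 × 5 = 3 (a 5-minute window = 5 minutes).
P(N ≤ 4) = Σ_{j=0}^{4} e^(−μ) μ^j/j! ≈ 0.8153.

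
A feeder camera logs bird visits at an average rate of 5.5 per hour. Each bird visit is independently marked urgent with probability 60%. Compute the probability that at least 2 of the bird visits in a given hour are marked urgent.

0.8414

Thinning: the bird visits that are marked urgent themselves form a Poisson process with rate 0.6 × 5.5 = 3.3 per hour.
So μ = 3.3.
P(N ≥ 2) = 1 − P(N ≤ 1) ≈ 0.8414.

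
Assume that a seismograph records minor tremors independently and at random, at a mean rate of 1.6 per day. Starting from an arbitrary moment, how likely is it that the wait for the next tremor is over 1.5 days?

The wait for the next event is exponential with rate λ = 1.6 per day.
P(T > 1.5) = e^(−λt) = e^(−1.6 × 1.5) = e^(−2.4) ≈ 0.0907.

0.0907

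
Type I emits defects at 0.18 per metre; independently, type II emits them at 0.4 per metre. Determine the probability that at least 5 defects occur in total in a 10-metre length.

Independent Poisson processes superpose: combined rate λ = 0.18 + 0.4 = 0.58 per metre.
Over the interval, μ = 0.58 × 10 = 5.8 (a 10-metre length = 10 metres).
P(N ≥ 5) = 1 − P(N ≤ 4) ≈ 0.6873.

0.6873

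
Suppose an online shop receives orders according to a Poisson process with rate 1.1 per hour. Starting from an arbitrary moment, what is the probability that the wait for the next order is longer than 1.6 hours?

0.1720

The wait for the next event is exponential with rate λ = 1.1 per hour.
P(T > 1.6) = e^(−λt) = e^(−1.1 × 1.6) = e^(−1.76) ≈ 0.1720.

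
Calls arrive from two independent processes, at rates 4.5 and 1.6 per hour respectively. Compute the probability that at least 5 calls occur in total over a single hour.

0.7281

Independent Poisson processes superpose: combined rate λ = 4.5 + 1.6 = 6.1 per hour.
So μ = 6.1.
P(N ≥ 5) = 1 − P(N ≤ 4) ≈ 0.7281.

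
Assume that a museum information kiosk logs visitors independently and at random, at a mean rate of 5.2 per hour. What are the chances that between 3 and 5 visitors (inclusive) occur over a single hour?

With mean μ = 5.2 per hour,
P(3 ≤ N ≤ 5) = Σ_{j=3}^{5} e^(−5.2) · 5.2^j/j! ≈ 0.4721.

0.4721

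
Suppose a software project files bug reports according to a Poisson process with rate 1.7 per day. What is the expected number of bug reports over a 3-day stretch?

5.1

E[N] = λt = 1.7 × 3 = 5.1 (a 3-day stretch = 3 days).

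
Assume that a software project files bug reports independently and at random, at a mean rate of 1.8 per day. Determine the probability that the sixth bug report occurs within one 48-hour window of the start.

Over the interval, μ = 1.8 × 2 = 3.6 (a 48-hour window = 2 days).
The sixth arrival falls in the interval iff at least 6 events occur there: P(S_6 ≤ t) = P(N ≥ 6) = 1 − P(N ≤ 5) ≈ 0.1559.

0.1559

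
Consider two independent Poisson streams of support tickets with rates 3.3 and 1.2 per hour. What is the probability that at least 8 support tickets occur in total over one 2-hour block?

Independent Poisson processes superpose: combined rate λ = 3.3 + 1.2 = 4.5 per hour.
Over the interval, μ = 4.5 × 2 = 9 (a 2-hour block = 2 hours).
P(N ≥ 8) = 1 − P(N ≤ 7) ≈ 0.6761.

0.6761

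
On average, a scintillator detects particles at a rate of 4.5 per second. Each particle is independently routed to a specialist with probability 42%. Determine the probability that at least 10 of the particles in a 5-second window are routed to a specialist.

Thinning: the particles that are routed to a specialist themselves form a Poisson process with rate 0.42 × 4.5 = 1.89 per second.
Over the interval, μ = 1.89 × 5 = 9.45 (a 5-second window = 5 seconds).
P(N ≥ 10) = 1 − P(N ≤ 9) ≈ 0.4717.

0.4717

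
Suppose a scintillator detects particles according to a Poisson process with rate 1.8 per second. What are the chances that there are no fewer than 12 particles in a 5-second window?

Over the interval, μ = 1.8 × 5 = 9 (a 5-second window = 5 seconds).
P(N ≥ 12) = 1 − P(N ≤ 11) = 1 − Σ_{j=0}^{11} e^(−μ) μ^j/j! ≈ 0.1970.

0.1970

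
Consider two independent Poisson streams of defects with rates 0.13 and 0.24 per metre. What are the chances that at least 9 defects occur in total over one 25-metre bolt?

0.5768

Independent Poisson processes superpose: combined rate λ = 0.13 + 0.24 = 0.37 per metre.
Over the interval, μ = 0.37 × 25 = 9.25 (a 25-metre bolt = 25 metres).
P(N ≥ 9) = 1 − P(N ≤ 8) ≈ 0.5768.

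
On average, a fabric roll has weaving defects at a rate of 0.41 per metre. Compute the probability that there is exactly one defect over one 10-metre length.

Over the interval, μ = 0.41 × 10 = 4.1 (a 10-metre length = 10 metres).
P(N = 1) = e^(−μ) μ^1/1! = e^(−4.1) · 4.1^1/1 ≈ 0.0679.

0.0679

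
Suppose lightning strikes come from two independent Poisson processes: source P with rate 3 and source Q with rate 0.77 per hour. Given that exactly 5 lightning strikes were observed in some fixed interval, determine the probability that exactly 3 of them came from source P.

0.2102

Given the total, each event is independently from source P with probability p = λ_P/(λ_P+λ_Q) = 3/3.77 ≈ 0.7958.
So K ~ Binomial(5, 3/3.77): P(K = 3) = C(5,3) · (3/3.77)^3 · (0.77/3.77)^2 ≈ 0.2102.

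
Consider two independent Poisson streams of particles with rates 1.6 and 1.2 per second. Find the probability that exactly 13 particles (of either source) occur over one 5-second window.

0.1060

Independent Poisson processes superpose: combined rate λ = 1.6 + 1.2 = 2.8 per second.
Over the interval, μ = 2.8 × 5 = 14 (a 5-second window = 5 seconds).
P(N = 13) = e^(−14) · 14^13/13! ≈ 0.1060.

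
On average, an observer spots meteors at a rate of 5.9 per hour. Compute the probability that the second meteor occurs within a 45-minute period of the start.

Over the interval, μ = 5.9 × 0.75 = 4.425 (a 45-minute period = 0.75 hours).
The second arrival falls in the interval iff at least 2 events occur there: P(S_2 ≤ t) = P(N ≥ 2) = 1 − P(N ≤ 1) ≈ 0.9350.

0.9350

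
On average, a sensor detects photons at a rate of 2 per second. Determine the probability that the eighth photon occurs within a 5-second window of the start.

0.7798

Over the interval, μ = 2 × 5 = 10 (a 5-second window = 5 seconds).
The eighth arrival falls in the interval iff at least 8 events occur there: P(S_8 ≤ t) = P(N ≥ 8) = 1 − P(N ≤ 7) ≈ 0.7798.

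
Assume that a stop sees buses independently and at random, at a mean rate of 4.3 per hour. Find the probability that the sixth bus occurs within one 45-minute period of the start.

0.1083

Over the interval, μ = 4.3 × 0.75 = 3.225 (a 45-minute period = 0.75 hours).
The sixth arrival falls in the interval iff at least 6 events occur there: P(S_6 ≤ t) = P(N ≥ 6) = 1 − P(N ≤ 5) ≈ 0.1083.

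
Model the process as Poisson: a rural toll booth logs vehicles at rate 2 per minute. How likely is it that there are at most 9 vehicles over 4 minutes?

Over the interval, μ = 2 × 4 = 8 (4 minutes).
P(N ≤ 9) = Σ_{j=0}^{9} e^(−μ) μ^j/j! ≈ 0.7166.

0.7166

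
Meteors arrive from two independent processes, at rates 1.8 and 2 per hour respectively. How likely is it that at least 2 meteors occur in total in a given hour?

Independent Poisson processes superpose: combined rate λ = 1.8 + 2 = 3.8 per hour.
So μ = 3.8.
P(N ≥ 2) = 1 − P(N ≤ 1) ≈ 0.8926.

0.8926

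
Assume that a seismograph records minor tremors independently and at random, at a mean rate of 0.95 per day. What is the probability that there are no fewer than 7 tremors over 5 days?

Over the interval, μ = 0.95 × 5 = 4.75 (5 days).
P(N ≥ 7) = 1 − P(N ≤ 6) = 1 − Σ_{j=0}^{6} e^(−μ) μ^j/j! ≈ 0.2022.

0.2022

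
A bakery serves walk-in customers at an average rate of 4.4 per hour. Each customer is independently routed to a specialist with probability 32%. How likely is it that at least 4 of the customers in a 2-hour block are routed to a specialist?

0.3116

Thinning: the customers that are routed to a specialist themselves form a Poisson process with rate 0.32 × 4.4 = 1.408 per hour.
Over the interval, μ = 1.408 × 2 = 2.816 (a 2-hour block = 2 hours).
P(N ≥ 4) = 1 − P(N ≤ 3) ≈ 0.3116.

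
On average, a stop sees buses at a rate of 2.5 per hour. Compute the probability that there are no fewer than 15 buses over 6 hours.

0.5343

Over the interval, μ = 2.5 × 6 = 15 (6 hours).
P(N ≥ 15) = 1 − P(N ≤ 14) = 1 − Σ_{j=0}^{14} e^(−μ) μ^j/j! ≈ 0.5343.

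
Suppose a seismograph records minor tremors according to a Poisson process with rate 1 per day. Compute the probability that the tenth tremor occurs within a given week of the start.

0.1695

Over the interval, μ = 1 × 7 = 7 (a week = 7 days).
The tenth arrival falls in the interval iff at least 10 events occur there: P(S_10 ≤ t) = P(N ≥ 10) = 1 − P(N ≤ 9) ≈ 0.1695.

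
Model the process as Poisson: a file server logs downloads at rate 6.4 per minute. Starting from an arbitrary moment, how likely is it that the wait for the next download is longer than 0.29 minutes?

The wait for the next event is exponential with rate λ = 6.4 per minute.
P(T > 0.29) = e^(−λt) = e^(−6.4 × 0.29) = e^(−1.856) ≈ 0.1563.

0.1563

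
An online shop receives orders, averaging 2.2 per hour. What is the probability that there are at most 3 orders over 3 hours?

0.1052

Over the interval, μ = 2.2 × 3 = 6.6 (3 hours).
P(N ≤ 3) = Σ_{j=0}^{3} e^(−μ) μ^j/j! ≈ 0.1052.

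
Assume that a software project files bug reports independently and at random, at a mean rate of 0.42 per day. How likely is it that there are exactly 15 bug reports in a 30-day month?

0.0826

Over the interval, μ = 0.42 × 30 = 12.6 (a 30-day month = 30 days).
P(N = 15) = e^(−μ) μ^15/15! = e^(−12.6) · 12.6^15/1307674368000 ≈ 0.0826.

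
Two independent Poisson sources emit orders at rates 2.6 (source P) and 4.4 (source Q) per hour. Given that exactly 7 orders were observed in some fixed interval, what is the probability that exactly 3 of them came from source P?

0.2800

Given the total, each event is independently from source P with probability p = λ_P/(λ_P+λ_Q) = 2.6/7 ≈ 0.3714.
So K ~ Binomial(7, 2.6/7): P(K = 3) = C(7,3) · (2.6/7)^3 · (4.4/7)^4 ≈ 0.2800.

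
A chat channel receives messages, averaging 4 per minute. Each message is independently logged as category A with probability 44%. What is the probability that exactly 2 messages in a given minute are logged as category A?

0.2665

Thinning: the messages that are logged as category A themselves form a Poisson process with rate 0.44 × 4 = 1.76 per minute.
So μ = 1.76.
P(N = 2) = e^(−1.76) · 1.76^2/2! ≈ 0.2665.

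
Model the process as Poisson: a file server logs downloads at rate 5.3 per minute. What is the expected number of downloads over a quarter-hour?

E[N] = λt = 5.3 × 15 = 79.5 (a quarter-hour = 15 minutes).

79.5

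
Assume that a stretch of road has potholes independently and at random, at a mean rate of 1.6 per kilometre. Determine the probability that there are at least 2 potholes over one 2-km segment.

0.8288

Over the interval, μ = 1.6 × 2 = 3.2 (a 2-km segment = 2 kilometres).
P(N ≥ 2) = 1 − P(N ≤ 1) = 1 − Σ_{j=0}^{1} e^(−μ) μ^j/j! ≈ 0.8288.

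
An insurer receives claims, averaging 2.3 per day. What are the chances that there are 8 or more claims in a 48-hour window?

0.0951

Over the interval, μ = 2.3 × 2 = 4.6 (a 48-hour window = 2 days).
P(N ≥ 8) = 1 − P(N ≤ 7) = 1 − Σ_{j=0}^{7} e^(−μ) μ^j/j! ≈ 0.0951.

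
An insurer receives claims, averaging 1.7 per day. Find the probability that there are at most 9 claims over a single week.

0.2512

Over the interval, μ = 1.7 × 7 = 11.9 (a week = 7 days).
P(N ≤ 9) = Σ_{j=0}^{9} e^(−μ) μ^j/j! ≈ 0.2512.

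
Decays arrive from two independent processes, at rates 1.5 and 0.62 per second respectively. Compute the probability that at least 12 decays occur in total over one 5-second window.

0.3731

Independent Poisson processes superpose: combined rate λ = 1.5 + 0.62 = 2.12 per second.
Over the interval, μ = 2.12 × 5 = 10.6 (a 5-second window = 5 seconds).
P(N ≥ 12) = 1 − P(N ≤ 11) ≈ 0.3731.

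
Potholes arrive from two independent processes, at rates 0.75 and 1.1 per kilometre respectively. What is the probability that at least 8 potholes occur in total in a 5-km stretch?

0.7046

Independent Poisson processes superpose: combined rate λ = 0.75 + 1.1 = 1.85 per kilometre.
Over the interval, μ = 1.85 × 5 = 9.25 (a 5-km stretch = 5 kilometres).
P(N ≥ 8) = 1 − P(N ≤ 7) ≈ 0.7046.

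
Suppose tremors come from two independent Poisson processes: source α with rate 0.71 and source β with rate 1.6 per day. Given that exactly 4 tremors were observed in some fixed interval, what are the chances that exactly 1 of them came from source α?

Given the total, each event is independently from source α with probability p = λ_α/(λ_α+λ_β) = 0.71/2.31 ≈ 0.3074.
So K ~ Binomial(4, 0.71/2.31): P(K = 1) = C(4,1) · (0.71/2.31)^1 · (1.6/2.31)^3 ≈ 0.4085.

0.4085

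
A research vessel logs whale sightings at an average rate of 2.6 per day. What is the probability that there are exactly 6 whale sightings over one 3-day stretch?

0.1282

Over the interval, μ = 2.6 × 3 = 7.8 (a 3-day stretch = 3 days).
P(N = 6) = e^(−μ) μ^6/6! = e^(−7.8) · 7.8^6/720 ≈ 0.1282.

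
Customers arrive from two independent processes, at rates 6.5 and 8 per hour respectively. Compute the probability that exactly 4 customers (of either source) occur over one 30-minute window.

0.0818

Independent Poisson processes superpose: combined rate λ = 6.5 + 8 = 14.5 per hour.
Over the interval, μ = 14.5 × 0.5 = 7.25 (a 30-minute window = 0.5 hours).
P(N = 4) = e^(−7.25) · 7.25^4/4! ≈ 0.0818.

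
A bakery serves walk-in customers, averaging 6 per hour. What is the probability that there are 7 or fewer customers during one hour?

0.7440

With mean μ = 6 per hour,
P(N ≤ 7) = Σ_{j=0}^{7} e^(−μ) μ^j/j! ≈ 0.7440.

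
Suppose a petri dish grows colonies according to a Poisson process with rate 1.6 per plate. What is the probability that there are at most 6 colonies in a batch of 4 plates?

0.5423

Over the interval, μ = 1.6 × 4 = 6.4 (a batch of 4 plates = 4 plates).
P(N ≤ 6) = Σ_{j=0}^{6} e^(−μ) μ^j/j! ≈ 0.5423.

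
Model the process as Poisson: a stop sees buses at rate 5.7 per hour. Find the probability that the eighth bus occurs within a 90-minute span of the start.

Over the interval, μ = 5.7 × 1.5 = 8.55 (a 90-minute span = 1.5 hours).
The eighth arrival falls in the interval iff at least 8 events occur there: P(S_8 ≤ t) = P(N ≥ 8) = 1 − P(N ≤ 7) ≈ 0.6208.

0.6208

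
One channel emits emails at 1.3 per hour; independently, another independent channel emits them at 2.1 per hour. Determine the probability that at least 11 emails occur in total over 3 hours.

Independent Poisson processes superpose: combined rate λ = 1.3 + 2.1 = 3.4 per hour.
Over the interval, μ = 3.4 × 3 = 10.2 (3 hours).
P(N ≥ 11) = 1 − P(N ≤ 10) ≈ 0.4420.

0.4420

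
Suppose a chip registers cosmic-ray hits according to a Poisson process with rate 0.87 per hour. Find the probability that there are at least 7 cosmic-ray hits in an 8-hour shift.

Over the interval, μ = 0.87 × 8 = 6.96 (an 8-hour shift = 8 hours).
P(N ≥ 7) = 1 − P(N ≤ 6) = 1 − Σ_{j=0}^{6} e^(−μ) μ^j/j! ≈ 0.5443.

0.5443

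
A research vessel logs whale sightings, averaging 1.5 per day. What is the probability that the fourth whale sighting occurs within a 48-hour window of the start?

Over the interval, μ = 1.5 × 2 = 3 (a 48-hour window = 2 days).
The fourth arrival falls in the interval iff at least 4 events occur there: P(S_4 ≤ t) = P(N ≥ 4) = 1 − P(N ≤ 3) ≈ 0.3528.

0.3528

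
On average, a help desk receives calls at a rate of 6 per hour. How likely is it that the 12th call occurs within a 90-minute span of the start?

0.1970

Over the interval, μ = 6 × 1.5 = 9 (a 90-minute span = 1.5 hours).
The 12th arrival falls in the interval iff at least 12 events occur there: P(S_12 ≤ t) = P(N ≥ 12) = 1 − P(N ≤ 11) ≈ 0.1970.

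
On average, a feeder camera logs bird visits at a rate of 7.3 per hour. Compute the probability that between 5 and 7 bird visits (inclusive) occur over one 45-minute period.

0.4511

Over the interval, μ = 7.3 × 0.75 = 5.475 (a 45-minute period = 0.75 hours).
P(5 ≤ N ≤ 7) = Σ_{j=5}^{7} e^(−5.475) · 5.475^j/j! ≈ 0.4511.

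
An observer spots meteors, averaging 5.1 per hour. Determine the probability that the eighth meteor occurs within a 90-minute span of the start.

0.4972

Over the interval, μ = 5.1 × 1.5 = 7.65 (a 90-minute span = 1.5 hours).
The eighth arrival falls in the interval iff at least 8 events occur there: P(S_8 ≤ t) = P(N ≥ 8) = 1 − P(N ≤ 7) ≈ 0.4972.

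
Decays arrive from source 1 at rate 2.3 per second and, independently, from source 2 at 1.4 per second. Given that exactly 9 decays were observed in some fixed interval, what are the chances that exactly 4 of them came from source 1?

0.1459

Given the total, each event is independently from source 1 with probability p = λ_1/(λ_1+λ_2) = 2.3/3.7 ≈ 0.6216.
So K ~ Binomial(9, 2.3/3.7): P(K = 4) = C(9,4) · (2.3/3.7)^4 · (1.4/3.7)^5 ≈ 0.1459.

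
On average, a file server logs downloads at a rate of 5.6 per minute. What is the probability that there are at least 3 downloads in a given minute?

0.9176

With mean μ = 5.6 per minute,
P(N ≥ 3) = 1 − P(N ≤ 2) = 1 − Σ_{j=0}^{2} e^(−μ) μ^j/j! ≈ 0.9176.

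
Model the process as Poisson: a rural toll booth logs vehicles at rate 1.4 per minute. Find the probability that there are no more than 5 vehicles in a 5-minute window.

0.3007

Over the interval, μ = 1.4 × 5 = 7 (a 5-minute window = 5 minutes).
P(N ≤ 5) = Σ_{j=0}^{5} e^(−μ) μ^j/j! ≈ 0.3007.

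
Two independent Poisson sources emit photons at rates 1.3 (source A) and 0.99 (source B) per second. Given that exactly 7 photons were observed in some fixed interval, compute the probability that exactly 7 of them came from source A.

0.0190

Given the total, each event is independently from source A with probability p = λ_A/(λ_A+λ_B) = 1.3/2.29 ≈ 0.5677.
So K ~ Binomial(7, 1.3/2.29): P(K = 7) = C(7,7) · (1.3/2.29)^7 · (0.99/2.29)^0 ≈ 0.0190.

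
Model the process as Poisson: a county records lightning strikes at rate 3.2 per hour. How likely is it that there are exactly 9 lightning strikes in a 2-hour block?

0.0825

Over the interval, μ = 3.2 × 2 = 6.4 (a 2-hour block = 2 hours).
P(N = 9) = e^(−μ) μ^9/9! = e^(−6.4) · 6.4^9/362880 ≈ 0.0825.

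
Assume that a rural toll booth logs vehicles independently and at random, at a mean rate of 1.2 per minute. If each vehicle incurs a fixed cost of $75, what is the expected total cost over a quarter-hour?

$1350

E[N] = 1.2 × 15 = 18 (a quarter-hour = 15 minutes); E[cost] = 18 × $75 = $1350.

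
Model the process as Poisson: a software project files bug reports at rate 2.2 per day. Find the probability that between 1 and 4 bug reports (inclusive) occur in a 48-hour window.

Over the interval, μ = 2.2 × 2 = 4.4 (a 48-hour window = 2 days).
P(1 ≤ N ≤ 4) = Σ_{j=1}^{4} e^(−4.4) · 4.4^j/j! ≈ 0.5389.

0.5389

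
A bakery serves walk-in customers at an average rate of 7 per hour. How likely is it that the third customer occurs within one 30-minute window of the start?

Over the interval, μ = 7 × 0.5 = 3.5 (a 30-minute window = 0.5 hours).
The third arrival falls in the interval iff at least 3 events occur there: P(S_3 ≤ t) = P(N ≥ 3) = 1 − P(N ≤ 2) ≈ 0.6792.

0.6792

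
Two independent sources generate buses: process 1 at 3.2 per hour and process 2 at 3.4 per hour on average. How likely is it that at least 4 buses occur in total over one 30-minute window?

Independent Poisson processes superpose: combined rate λ = 3.2 + 3.4 = 6.6 per hour.
Over the interval, μ = 6.6 × 0.5 = 3.3 (a 30-minute window = 0.5 hours).
P(N ≥ 4) = 1 − P(N ≤ 3) ≈ 0.4197.

0.4197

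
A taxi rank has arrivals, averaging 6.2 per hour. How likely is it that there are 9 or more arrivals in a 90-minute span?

0.5832

Over the interval, μ = 6.2 × 1.5 = 9.3 (a 90-minute span = 1.5 hours).
P(N ≥ 9) = 1 − P(N ≤ 8) = 1 − Σ_{j=0}^{8} e^(−μ) μ^j/j! ≈ 0.5832.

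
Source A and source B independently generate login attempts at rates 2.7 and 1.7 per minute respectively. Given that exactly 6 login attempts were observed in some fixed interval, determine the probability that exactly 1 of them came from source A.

Given the total, each event is independently from source A with probability p = λ_A/(λ_A+λ_B) = 2.7/4.4 ≈ 0.6136.
So K ~ Binomial(6, 2.7/4.4): P(K = 1) = C(6,1) · (2.7/4.4)^1 · (1.7/4.4)^5 ≈ 0.0317.

0.0317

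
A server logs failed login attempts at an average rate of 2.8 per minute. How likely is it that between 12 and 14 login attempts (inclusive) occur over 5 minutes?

0.3104

Over the interval, μ = 2.8 × 5 = 14 (5 minutes).
P(12 ≤ N ≤ 14) = Σ_{j=12}^{14} e^(−14) · 14^j/j! ≈ 0.3104.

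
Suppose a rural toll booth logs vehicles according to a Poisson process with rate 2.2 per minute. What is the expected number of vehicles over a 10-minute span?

E[N] = λt = 2.2 × 10 = 22 (a 10-minute span = 10 minutes).

22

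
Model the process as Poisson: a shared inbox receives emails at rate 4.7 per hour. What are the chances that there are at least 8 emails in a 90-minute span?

0.4087

Over the interval, μ = 4.7 × 1.5 = 7.05 (a 90-minute span = 1.5 hours).
P(N ≥ 8) = 1 − P(N ≤ 7) = 1 − Σ_{j=0}^{7} e^(−μ) μ^j/j! ≈ 0.4087.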